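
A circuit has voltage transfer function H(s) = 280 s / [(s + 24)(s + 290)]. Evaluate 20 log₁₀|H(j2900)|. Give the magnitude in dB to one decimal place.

|j2900| = 2900
|j2900 + 24| = √(2900² + 24²) = 2900
|j2900 + 290| = √(2900² + 290²) = 2914
|H(j2900)| = 280 × 2900 / (2900 × 2914) = 0.096069
20 log₁₀(0.096069) = -20.35 dB

-20.3 dB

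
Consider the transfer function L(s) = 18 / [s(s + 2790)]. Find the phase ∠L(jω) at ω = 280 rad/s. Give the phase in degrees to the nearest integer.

∠(j280 + 2790) = arctan(280/2790) = 5.73°
∠(j280) = 90.00°
∠L(j280) = − (5.73° + 90.00°) = -95.73°

-96°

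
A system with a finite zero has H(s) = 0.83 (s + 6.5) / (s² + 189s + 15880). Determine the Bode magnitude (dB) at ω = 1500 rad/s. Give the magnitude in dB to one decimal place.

|j1500 + 6.5| = √(1500² + 6.5²) = 1500
|(j1500)² + 189(j1500) + 15880| = |-2.2341e+06 + j2.835e+05| = 2.252e+06
|H(j1500)| = 0.83 × 1500 / 2.252e+06 = 0.00055284
20 log₁₀(0.00055284) = -65.15 dB

-65.1 dB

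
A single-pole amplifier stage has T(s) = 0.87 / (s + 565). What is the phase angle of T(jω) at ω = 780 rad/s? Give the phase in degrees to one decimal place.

∠(j780 + 565) = arctan(780/565) = 54.08°
∠T(j780) = −54.08° = -54.08°

-54.1 deg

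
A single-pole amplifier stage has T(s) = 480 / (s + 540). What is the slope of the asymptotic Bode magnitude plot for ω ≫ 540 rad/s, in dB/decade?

-20 dB/decade

With 0 zeros and 1 pole, the high-frequency asymptotic slope is 20 × (0 − 1) = -20 dB/decade.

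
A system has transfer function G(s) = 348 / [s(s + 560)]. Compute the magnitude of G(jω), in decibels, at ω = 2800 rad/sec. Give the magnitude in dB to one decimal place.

-87.2 dB

|j2800 + 560| = √(2800² + 560²) = 2855
|j2800| = 2800
|G(j2800)| = 348 / (2855 × 2800) = 4.3526e-05
20 log₁₀(4.3526e-05) = -87.23 dB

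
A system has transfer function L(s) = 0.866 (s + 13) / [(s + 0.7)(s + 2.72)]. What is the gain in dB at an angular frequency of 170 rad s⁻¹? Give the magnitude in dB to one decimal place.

|j170 + 13| = √(170² + 13²) = 170.5
|j170 + 0.7| = √(170² + 0.7²) = 170
|j170 + 2.72| = √(170² + 2.72²) = 170
|L(j170)| = 0.866 × 170.5 / (170 × 170) = 0.0051083
20 log₁₀(0.0051083) = -45.83 dB

-45.8 dB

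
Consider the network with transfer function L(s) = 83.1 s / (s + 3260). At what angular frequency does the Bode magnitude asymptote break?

The single real pole at s = −3260 gives a corner at ω = 3260 rad/s.

3260 rad/s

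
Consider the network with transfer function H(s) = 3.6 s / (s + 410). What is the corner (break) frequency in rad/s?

410 rad/s

The single real pole at s = −410 gives a corner at ω = 410 rad/s.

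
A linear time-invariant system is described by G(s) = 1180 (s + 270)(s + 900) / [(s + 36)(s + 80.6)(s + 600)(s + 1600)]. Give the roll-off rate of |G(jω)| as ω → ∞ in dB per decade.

With 2 zeros and 4 poles, the high-frequency asymptotic slope is 20 × (2 − 4) = -40 dB/decade.

-40 dB/decade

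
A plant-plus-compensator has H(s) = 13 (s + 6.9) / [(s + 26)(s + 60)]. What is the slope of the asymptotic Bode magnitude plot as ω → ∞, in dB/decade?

With 1 zero and 2 poles, the high-frequency asymptotic slope is 20 × (1 − 2) = -20 dB/decade.

-20 dB/decade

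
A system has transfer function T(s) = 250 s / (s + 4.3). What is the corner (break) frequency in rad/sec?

The single real pole at s = −4.3 gives a corner at ω = 4.3 rad/sec.

4.3 rad/sec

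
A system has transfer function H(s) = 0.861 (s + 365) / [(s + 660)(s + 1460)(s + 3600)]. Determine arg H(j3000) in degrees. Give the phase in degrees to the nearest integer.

∠(j3000 + 365) = arctan(3000/365) = 83.06°
∠(j3000 + 660) = arctan(3000/660) = 77.59°
∠(j3000 + 1460) = arctan(3000/1460) = 64.05°
∠(j3000 + 3600) = arctan(3000/3600) = 39.81°
∠H(j3000) = 83.06° − (77.59° + 64.05° + 39.81°) = -98.38°

-98°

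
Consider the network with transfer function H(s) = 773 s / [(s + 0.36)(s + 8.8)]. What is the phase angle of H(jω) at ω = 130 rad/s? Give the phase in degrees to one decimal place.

∠(j130) = 90.00°
∠(j130 + 0.36) = arctan(130/0.36) = 89.84°
∠(j130 + 8.8) = arctan(130/8.8) = 86.13°
∠H(j130) = 90.00° − (89.84° + 86.13°) = -85.97°

-86.0°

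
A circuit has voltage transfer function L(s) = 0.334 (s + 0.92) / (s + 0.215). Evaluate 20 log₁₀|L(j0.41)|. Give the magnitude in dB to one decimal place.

-2.8 dB

|j0.41 + 0.92| = √(0.41² + 0.92²) = 1.007
|j0.41 + 0.215| = √(0.41² + 0.215²) = 0.463
|L(j0.41)| = 0.334 × 1.007 / 0.463 = 0.72667
20 log₁₀(0.72667) = -2.77 dB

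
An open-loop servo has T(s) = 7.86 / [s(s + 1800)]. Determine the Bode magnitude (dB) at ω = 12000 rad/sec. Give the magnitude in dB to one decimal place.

-145.4 dB

|j12000 + 1800| = √(12000² + 1800²) = 1.213e+04
|j12000| = 1.2e+04
|T(j12000)| = 7.86 / (1.213e+04 × 1.2e+04) = 5.3979e-08
20 log₁₀(5.3979e-08) = -145.36 dB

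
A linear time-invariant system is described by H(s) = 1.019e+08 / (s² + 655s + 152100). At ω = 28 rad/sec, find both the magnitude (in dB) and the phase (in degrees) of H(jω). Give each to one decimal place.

|(j28)² + 655(j28) + 152100| = |1.5132e+05 + j18340| = 1.524e+05
|H(j28)| = 1.019e+08 / 1.524e+05 = 668.53
20 log₁₀(668.53) = 56.50 dB
∠[(j28)² + 655(j28) + 152100] = ∠[1.5132e+05 + j18340] = 6.91°
∠H(j28) = −6.91° = -6.91°

|H| = 56.5 dB, ∠H = -6.9°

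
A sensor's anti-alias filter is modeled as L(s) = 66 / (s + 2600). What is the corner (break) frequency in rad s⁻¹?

The single real pole at s = −2600 gives a corner at ω = 2600 rad s⁻¹.

2600 rad s⁻¹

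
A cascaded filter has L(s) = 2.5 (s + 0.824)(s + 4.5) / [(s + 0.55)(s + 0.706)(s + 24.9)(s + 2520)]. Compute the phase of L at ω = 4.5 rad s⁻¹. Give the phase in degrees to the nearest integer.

∠(j4.5 + 0.824) = arctan(4.5/0.824) = 79.62°
∠(j4.5 + 4.5) = arctan(4.5/4.5) = 45.00°
∠(j4.5 + 0.55) = arctan(4.5/0.55) = 83.03°
∠(j4.5 + 0.706) = arctan(4.5/0.706) = 81.08°
∠(j4.5 + 24.9) = arctan(4.5/24.9) = 10.24°
∠(j4.5 + 2520) = arctan(4.5/2520) = 0.10°
∠L(j4.5) = 79.62° + 45.00° − (83.03° + 81.08° + 10.24° + 0.10°) = -49.84°

-50°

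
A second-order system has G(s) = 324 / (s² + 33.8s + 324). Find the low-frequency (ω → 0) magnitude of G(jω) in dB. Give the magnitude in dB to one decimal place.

G(0) = 324 / 324 = 1
20 log₁₀(1) = 0.00 dB

0.0 dB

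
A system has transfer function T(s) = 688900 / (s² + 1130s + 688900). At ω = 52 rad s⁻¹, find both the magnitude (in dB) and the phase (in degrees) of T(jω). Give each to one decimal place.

|T| = 0.0 dB, ∠T = -4.9°

|(j52)² + 1130(j52) + 688900| = |6.862e+05 + j58760| = 6.887e+05
|T(j52)| = 688900 / 6.887e+05 = 1.0003
20 log₁₀(1.0003) = 0.00 dB
∠[(j52)² + 1130(j52) + 688900] = ∠[6.862e+05 + j58760] = 4.89°
∠T(j52) = −4.89° = -4.89°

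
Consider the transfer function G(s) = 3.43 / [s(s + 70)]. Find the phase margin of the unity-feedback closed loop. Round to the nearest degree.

90 deg

Gain crossover: |G(jω)| = 1 at ω ≈ 0.049 rad/s.
∠G(j0.049) = −90° − arctan(0.049/70) ≈ -90.04°
PM = 180° + (-90.04°) = 89.96°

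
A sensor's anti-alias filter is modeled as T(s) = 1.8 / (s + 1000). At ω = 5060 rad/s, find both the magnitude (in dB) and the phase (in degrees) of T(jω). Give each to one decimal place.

|j5060 + 1000| = √(5060² + 1000²) = 5158
|T(j5060)| = 1.8 / 5158 = 0.00034898
20 log₁₀(0.00034898) = -69.14 dB
∠(j5060 + 1000) = arctan(5060/1000) = 78.82°
∠T(j5060) = −78.82° = -78.82°

|T| = -69.1 dB, ∠T = -78.8°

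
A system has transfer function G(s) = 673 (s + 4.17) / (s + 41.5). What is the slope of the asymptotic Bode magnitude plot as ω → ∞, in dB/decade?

0 dB/decade

With 1 zero and 1 pole, the high-frequency asymptotic slope is 20 × (1 − 1) = 0 dB/decade.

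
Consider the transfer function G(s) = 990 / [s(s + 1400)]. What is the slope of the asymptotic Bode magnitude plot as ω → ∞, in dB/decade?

With 0 zeros and 2 poles, the high-frequency asymptotic slope is 20 × (0 − 2) = -40 dB/decade.

-40 dB/decade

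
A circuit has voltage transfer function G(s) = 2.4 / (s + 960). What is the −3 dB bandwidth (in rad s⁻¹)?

For a single-pole low-pass, the −3 dB point is at the pole: ω = 960 rad s⁻¹.

960 rad s⁻¹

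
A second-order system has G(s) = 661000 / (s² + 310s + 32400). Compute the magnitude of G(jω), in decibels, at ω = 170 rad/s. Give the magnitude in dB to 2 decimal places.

|(j170)² + 310(j170) + 32400| = |3500 + j52700| = 5.282e+04
|G(j170)| = 661000 / 5.282e+04 = 12.515
20 log₁₀(12.515) = 21.949 dB

21.95 dB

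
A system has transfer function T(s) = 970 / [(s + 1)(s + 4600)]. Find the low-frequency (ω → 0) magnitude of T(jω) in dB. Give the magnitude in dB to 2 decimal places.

T(0) = 970 / (1 × 4600) = 0.21087
20 log₁₀(0.21087) = -13.520 dB

-13.52 dB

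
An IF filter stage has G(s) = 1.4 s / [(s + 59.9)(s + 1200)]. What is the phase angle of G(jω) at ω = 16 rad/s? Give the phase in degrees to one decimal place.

∠(j16) = 90.00°
∠(j16 + 59.9) = arctan(16/59.9) = 14.96°
∠(j16 + 1200) = arctan(16/1200) = 0.76°
∠G(j16) = 90.00° − (14.96° + 0.76°) = 74.28°

74.3°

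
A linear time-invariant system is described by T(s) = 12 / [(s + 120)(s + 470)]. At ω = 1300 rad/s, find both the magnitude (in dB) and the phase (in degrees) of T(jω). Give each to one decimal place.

|j1300 + 120| = √(1300² + 120²) = 1306
|j1300 + 470| = √(1300² + 470²) = 1382
|T(j1300)| = 12 / (1306 × 1382) = 6.6493e-06
20 log₁₀(6.6493e-06) = -103.54 dB
∠(j1300 + 120) = arctan(1300/120) = 84.73°
∠(j1300 + 470) = arctan(1300/470) = 70.12°
∠T(j1300) = − (84.73° + 70.12°) = -154.85°

|T| = -103.5 dB, ∠T = -154.8°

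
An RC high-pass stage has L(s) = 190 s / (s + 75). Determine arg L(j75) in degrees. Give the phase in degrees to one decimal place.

45.0°

∠(j75) = 90.00°
∠(j75 + 75) = arctan(75/75) = 45.00°
∠L(j75) = 90.00° − 45.00° = 45.00°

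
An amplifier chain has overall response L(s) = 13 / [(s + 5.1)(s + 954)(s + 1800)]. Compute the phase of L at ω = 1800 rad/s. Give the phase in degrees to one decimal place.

∠(j1800 + 5.1) = arctan(1800/5.1) = 89.84°
∠(j1800 + 954) = arctan(1800/954) = 62.08°
∠(j1800 + 1800) = arctan(1800/1800) = 45.00°
∠L(j1800) = − (89.84° + 62.08° + 45.00°) = -196.91°

-196.9°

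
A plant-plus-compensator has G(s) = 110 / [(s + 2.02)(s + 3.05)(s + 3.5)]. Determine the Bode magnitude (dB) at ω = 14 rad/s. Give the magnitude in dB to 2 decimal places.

-28.49 dB

|j14 + 2.02| = √(14² + 2.02²) = 14.14
|j14 + 3.05| = √(14² + 3.05²) = 14.33
|j14 + 3.5| = √(14² + 3.5²) = 14.43
|G(j14)| = 110 / (14.14 × 14.33 × 14.43) = 0.03761
20 log₁₀(0.03761) = -28.494 dB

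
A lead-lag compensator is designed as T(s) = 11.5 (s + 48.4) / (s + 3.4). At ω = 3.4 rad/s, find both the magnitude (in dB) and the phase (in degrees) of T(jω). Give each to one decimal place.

|j3.4 + 48.4| = √(3.4² + 48.4²) = 48.52
|j3.4 + 3.4| = √(3.4² + 3.4²) = 4.808
|T(j3.4)| = 11.5 × 48.52 / 4.808 = 116.04
20 log₁₀(116.04) = 41.29 dB
∠(j3.4 + 48.4) = arctan(3.4/48.4) = 4.02°
∠(j3.4 + 3.4) = arctan(3.4/3.4) = 45.00°
∠T(j3.4) = 4.02° − 45.00° = -40.98°

|T| = 41.3 dB, ∠T = -41.0°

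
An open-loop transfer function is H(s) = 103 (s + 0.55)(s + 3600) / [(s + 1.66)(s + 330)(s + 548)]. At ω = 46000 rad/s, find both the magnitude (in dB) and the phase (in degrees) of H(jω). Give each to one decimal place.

|j46000 + 0.55| = √(46000² + 0.55²) = 4.6e+04
|j46000 + 3600| = √(46000² + 3600²) = 4.614e+04
|j46000 + 1.66| = √(46000² + 1.66²) = 4.6e+04
|j46000 + 330| = √(46000² + 330²) = 4.6e+04
|j46000 + 548| = √(46000² + 548²) = 4.6e+04
|H(j46000)| = 103 × 4.6e+04 × 4.614e+04 / (4.6e+04 × 4.6e+04 × 4.6e+04) = 0.0022458
20 log₁₀(0.0022458) = -52.97 dB
∠(j46000 + 0.55) = arctan(46000/0.55) = 90.00°
∠(j46000 + 3600) = arctan(46000/3600) = 85.53°
∠(j46000 + 1.66) = arctan(46000/1.66) = 90.00°
∠(j46000 + 330) = arctan(46000/330) = 89.59°
∠(j46000 + 548) = arctan(46000/548) = 89.32°
∠H(j46000) = 90.00° + 85.53° − (90.00° + 89.59° + 89.32°) = -93.38°

|H| = -53.0 dB, ∠H = -93.4°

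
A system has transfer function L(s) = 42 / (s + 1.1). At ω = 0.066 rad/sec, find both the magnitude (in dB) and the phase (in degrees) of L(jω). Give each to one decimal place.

|L| = 31.6 dB, ∠L = -3.4°

|j0.066 + 1.1| = √(0.066² + 1.1²) = 1.102
|L(j0.066)| = 42 / 1.102 = 38.113
20 log₁₀(38.113) = 31.62 dB
∠(j0.066 + 1.1) = arctan(0.066/1.1) = 3.43°
∠L(j0.066) = −3.43° = -3.43°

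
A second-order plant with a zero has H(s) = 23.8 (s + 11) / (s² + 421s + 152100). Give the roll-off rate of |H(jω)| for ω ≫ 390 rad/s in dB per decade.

-20 dB/decade

With 1 zero and 2 poles, the high-frequency asymptotic slope is 20 × (1 − 2) = -20 dB/decade.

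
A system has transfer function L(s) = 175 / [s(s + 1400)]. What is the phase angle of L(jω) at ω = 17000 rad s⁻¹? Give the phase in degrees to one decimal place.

∠(j17000 + 1400) = arctan(17000/1400) = 85.29°
∠(j17000) = 90.00°
∠L(j17000) = − (85.29° + 90.00°) = -175.29°

-175.3 deg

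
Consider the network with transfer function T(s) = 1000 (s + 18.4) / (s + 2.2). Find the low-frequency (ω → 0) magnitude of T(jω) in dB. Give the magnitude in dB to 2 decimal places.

78.45 dB

T(0) = 1000 × 18.4 / 2.2 = 8363.6
20 log₁₀(8363.6) = 78.448 dB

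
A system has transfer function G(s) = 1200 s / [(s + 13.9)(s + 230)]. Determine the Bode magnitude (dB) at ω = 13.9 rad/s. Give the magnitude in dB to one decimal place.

|j13.9| = 13.9
|j13.9 + 13.9| = √(13.9² + 13.9²) = 19.66
|j13.9 + 230| = √(13.9² + 230²) = 230.4
|G(j13.9)| = 1200 × 13.9 / (19.66 × 230.4) = 3.6825
20 log₁₀(3.6825) = 11.32 dB

11.3 dB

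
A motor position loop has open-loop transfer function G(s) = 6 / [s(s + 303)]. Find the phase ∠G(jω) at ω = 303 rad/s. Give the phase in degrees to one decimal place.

∠(j303 + 303) = arctan(303/303) = 45.00°
∠(j303) = 90.00°
∠G(j303) = − (45.00° + 90.00°) = -135.00°

-135.0 deg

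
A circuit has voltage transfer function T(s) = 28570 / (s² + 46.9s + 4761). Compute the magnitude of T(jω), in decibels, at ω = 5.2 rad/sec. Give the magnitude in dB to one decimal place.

15.6 dB

|(j5.2)² + 46.9(j5.2) + 4761| = |4734 + j243.88| = 4740
|T(j5.2)| = 28570 / 4740 = 6.0271
20 log₁₀(6.0271) = 15.60 dB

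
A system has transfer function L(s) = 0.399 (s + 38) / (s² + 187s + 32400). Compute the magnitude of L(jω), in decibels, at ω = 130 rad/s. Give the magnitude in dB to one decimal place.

-54.5 dB

|j130 + 38| = √(130² + 38²) = 135.4
|(j130)² + 187(j130) + 32400| = |15500 + j24310| = 2.883e+04
|L(j130)| = 0.399 × 135.4 / 2.883e+04 = 0.0018744
20 log₁₀(0.0018744) = -54.54 dB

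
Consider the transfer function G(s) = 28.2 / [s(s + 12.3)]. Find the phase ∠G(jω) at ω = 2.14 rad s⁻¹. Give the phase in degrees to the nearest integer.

∠(j2.14 + 12.3) = arctan(2.14/12.3) = 9.87°
∠(j2.14) = 90.00°
∠G(j2.14) = − (9.87° + 90.00°) = -99.87°

-100°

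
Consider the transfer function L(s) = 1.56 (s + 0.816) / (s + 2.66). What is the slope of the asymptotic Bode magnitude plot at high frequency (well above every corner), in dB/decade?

With 1 zero and 1 pole, the high-frequency asymptotic slope is 20 × (1 − 1) = 0 dB/decade.

0 dB/decade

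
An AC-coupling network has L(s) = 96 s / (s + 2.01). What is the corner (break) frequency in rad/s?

2.01 rad/s

The single real pole at s = −2.01 gives a corner at ω = 2.01 rad/s.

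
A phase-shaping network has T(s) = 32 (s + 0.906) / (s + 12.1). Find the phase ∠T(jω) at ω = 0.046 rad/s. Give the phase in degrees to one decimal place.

∠(j0.046 + 0.906) = arctan(0.046/0.906) = 2.91°
∠(j0.046 + 12.1) = arctan(0.046/12.1) = 0.22°
∠T(j0.046) = 2.91° − 0.22° = 2.69°

2.7°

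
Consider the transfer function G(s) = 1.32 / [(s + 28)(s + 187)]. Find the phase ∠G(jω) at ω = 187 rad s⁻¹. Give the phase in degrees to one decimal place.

∠(j187 + 28) = arctan(187/28) = 81.48°
∠(j187 + 187) = arctan(187/187) = 45.00°
∠G(j187) = − (81.48° + 45.00°) = -126.48°

-126.5 deg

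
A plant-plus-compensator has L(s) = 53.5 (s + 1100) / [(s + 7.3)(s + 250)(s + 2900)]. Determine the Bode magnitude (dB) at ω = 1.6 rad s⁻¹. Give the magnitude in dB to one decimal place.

|j1.6 + 1100| = √(1.6² + 1100²) = 1100
|j1.6 + 7.3| = √(1.6² + 7.3²) = 7.473
|j1.6 + 250| = √(1.6² + 250²) = 250
|j1.6 + 2900| = √(1.6² + 2900²) = 2900
|L(j1.6)| = 53.5 × 1100 / (7.473 × 250 × 2900) = 0.010861
20 log₁₀(0.010861) = -39.28 dB

-39.3 dB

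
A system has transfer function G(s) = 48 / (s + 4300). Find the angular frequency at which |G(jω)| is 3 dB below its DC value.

4300 rad/s

For a single-pole low-pass, the −3 dB point is at the pole: ω = 4300 rad/s.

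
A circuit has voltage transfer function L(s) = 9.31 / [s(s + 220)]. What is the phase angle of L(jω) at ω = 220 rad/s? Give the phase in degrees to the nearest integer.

∠(j220 + 220) = arctan(220/220) = 45.00°
∠(j220) = 90.00°
∠L(j220) = − (45.00° + 90.00°) = -135.00°

-135°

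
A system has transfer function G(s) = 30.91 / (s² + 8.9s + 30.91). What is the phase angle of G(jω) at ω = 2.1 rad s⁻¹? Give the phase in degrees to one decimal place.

∠[(j2.1)² + 8.9(j2.1) + 30.91] = ∠[26.5 + j18.69] = 35.19°
∠G(j2.1) = −35.19° = -35.19°

-35.2°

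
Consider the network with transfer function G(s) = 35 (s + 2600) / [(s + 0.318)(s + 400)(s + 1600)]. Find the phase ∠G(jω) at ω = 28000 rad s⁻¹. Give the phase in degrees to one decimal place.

∠(j28000 + 2600) = arctan(28000/2600) = 84.69°
∠(j28000 + 0.318) = arctan(28000/0.318) = 90.00°
∠(j28000 + 400) = arctan(28000/400) = 89.18°
∠(j28000 + 1600) = arctan(28000/1600) = 86.73°
∠G(j28000) = 84.69° − (90.00° + 89.18° + 86.73°) = -181.22°

-181.2°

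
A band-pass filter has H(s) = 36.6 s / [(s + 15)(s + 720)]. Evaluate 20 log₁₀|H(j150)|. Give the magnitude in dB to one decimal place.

|j150| = 150
|j150 + 15| = √(150² + 15²) = 150.7
|j150 + 720| = √(150² + 720²) = 735.5
|H(j150)| = 36.6 × 150 / (150.7 × 735.5) = 0.049518
20 log₁₀(0.049518) = -26.10 dB

-26.1 dB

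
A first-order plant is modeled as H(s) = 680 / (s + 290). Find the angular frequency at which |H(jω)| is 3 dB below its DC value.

290 rad/s

For a single-pole low-pass, the −3 dB point is at the pole: ω = 290 rad/s.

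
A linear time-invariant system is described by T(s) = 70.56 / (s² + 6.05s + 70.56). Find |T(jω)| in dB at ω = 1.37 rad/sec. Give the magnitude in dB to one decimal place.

0.2 dB

|(j1.37)² + 6.05(j1.37) + 70.56| = |68.683 + j8.2885| = 69.18
|T(j1.37)| = 70.56 / 69.18 = 1.0199
20 log₁₀(1.0199) = 0.17 dB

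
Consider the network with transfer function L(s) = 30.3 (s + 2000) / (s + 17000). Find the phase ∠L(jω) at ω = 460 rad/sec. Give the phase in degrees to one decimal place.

11.4°

∠(j460 + 2000) = arctan(460/2000) = 12.95°
∠(j460 + 17000) = arctan(460/17000) = 1.55°
∠L(j460) = 12.95° − 1.55° = 11.40°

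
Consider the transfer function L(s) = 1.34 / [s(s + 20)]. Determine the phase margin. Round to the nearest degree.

Gain crossover: |L(jω)| = 1 at ω ≈ 0.067 rad/s.
∠L(j0.067) = −90° − arctan(0.067/20) ≈ -90.19°
PM = 180° + (-90.19°) = 89.81°

90°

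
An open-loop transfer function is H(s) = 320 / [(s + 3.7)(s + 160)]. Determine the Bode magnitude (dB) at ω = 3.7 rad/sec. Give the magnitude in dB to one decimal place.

-8.4 dB

|j3.7 + 3.7| = √(3.7² + 3.7²) = 5.233
|j3.7 + 160| = √(3.7² + 160²) = 160
|H(j3.7)| = 320 / (5.233 × 160) = 0.38212
20 log₁₀(0.38212) = -8.36 dB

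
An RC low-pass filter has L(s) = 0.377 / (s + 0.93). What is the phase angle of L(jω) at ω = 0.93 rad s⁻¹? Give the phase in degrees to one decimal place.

∠(j0.93 + 0.93) = arctan(0.93/0.93) = 45.00°
∠L(j0.93) = −45.00° = -45.00°

-45.0 deg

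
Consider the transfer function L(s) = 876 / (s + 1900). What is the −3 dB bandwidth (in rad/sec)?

For a single-pole low-pass, the −3 dB point is at the pole: ω = 1900 rad/sec.

1900 rad/sec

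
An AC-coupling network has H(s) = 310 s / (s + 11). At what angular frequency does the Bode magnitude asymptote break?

The single real pole at s = −11 gives a corner at ω = 11 rad s⁻¹.

11 rad s⁻¹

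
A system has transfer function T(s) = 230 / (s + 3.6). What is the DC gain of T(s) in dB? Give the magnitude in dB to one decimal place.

36.1 dB

T(0) = 230 / 3.6 = 63.889
20 log₁₀(63.889) = 36.11 dB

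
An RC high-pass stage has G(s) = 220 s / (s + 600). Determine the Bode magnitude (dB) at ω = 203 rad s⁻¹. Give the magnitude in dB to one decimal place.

37.0 dB

|j203| = 203
|j203 + 600| = √(203² + 600²) = 633.4
|G(j203)| = 220 × 203 / 633.4 = 70.507
20 log₁₀(70.507) = 36.96 dB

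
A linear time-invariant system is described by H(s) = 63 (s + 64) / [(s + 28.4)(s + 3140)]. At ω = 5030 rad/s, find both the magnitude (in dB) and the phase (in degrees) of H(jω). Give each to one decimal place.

|j5030 + 64| = √(5030² + 64²) = 5030
|j5030 + 28.4| = √(5030² + 28.4²) = 5030
|j5030 + 3140| = √(5030² + 3140²) = 5930
|H(j5030)| = 63 × 5030 / (5030 × 5930) = 0.010625
20 log₁₀(0.010625) = -39.47 dB
∠(j5030 + 64) = arctan(5030/64) = 89.27°
∠(j5030 + 28.4) = arctan(5030/28.4) = 89.68°
∠(j5030 + 3140) = arctan(5030/3140) = 58.03°
∠H(j5030) = 89.27° − (89.68° + 58.03°) = -58.43°

|H| = -39.5 dB, ∠H = -58.4°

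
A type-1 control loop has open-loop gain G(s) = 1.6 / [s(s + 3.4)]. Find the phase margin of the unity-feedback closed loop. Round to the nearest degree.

82°

Gain crossover: |G(jω)| = 1 at ω ≈ 0.466 rad s⁻¹.
∠G(j0.466) = −90° − arctan(0.466/3.4) ≈ -97.81°
PM = 180° + (-97.81°) = 82.19°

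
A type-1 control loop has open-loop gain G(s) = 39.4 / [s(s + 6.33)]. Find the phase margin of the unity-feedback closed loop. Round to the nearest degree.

52 deg

Gain crossover: |G(jω)| = 1 at ω ≈ 4.92 rad/s.
∠G(j4.92) = −90° − arctan(4.92/6.33) ≈ -127.83°
PM = 180° + (-127.83°) = 52.17°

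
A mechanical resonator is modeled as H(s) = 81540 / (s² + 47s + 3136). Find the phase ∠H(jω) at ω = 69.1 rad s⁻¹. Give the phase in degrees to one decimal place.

∠[(j69.1)² + 47(j69.1) + 3136] = ∠[-1638.8 + j3247.7] = 116.78°
∠H(j69.1) = −116.78° = -116.78°

-116.8°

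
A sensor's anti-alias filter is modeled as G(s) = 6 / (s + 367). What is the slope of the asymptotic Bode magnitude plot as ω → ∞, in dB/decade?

-20 dB/decade

With 0 zeros and 1 pole, the high-frequency asymptotic slope is 20 × (0 − 1) = -20 dB/decade.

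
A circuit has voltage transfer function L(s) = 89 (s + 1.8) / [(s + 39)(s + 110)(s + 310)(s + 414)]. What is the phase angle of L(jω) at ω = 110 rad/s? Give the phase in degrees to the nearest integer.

∠(j110 + 1.8) = arctan(110/1.8) = 89.06°
∠(j110 + 39) = arctan(110/39) = 70.48°
∠(j110 + 110) = arctan(110/110) = 45.00°
∠(j110 + 310) = arctan(110/310) = 19.54°
∠(j110 + 414) = arctan(110/414) = 14.88°
∠L(j110) = 89.06° − (70.48° + 45.00° + 19.54° + 14.88°) = -60.83°

-61°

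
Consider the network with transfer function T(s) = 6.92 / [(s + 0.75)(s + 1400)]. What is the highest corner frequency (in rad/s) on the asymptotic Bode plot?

Break frequencies occur at each pole and zero magnitude: 0.75 rad/s, 1400 rad/s.
The highest is 1400 rad/s.

1400 rad/s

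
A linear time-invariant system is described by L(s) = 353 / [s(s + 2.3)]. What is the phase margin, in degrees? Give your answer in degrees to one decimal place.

7.0 deg

Gain crossover: |L(jω)| = 1 at ω ≈ 18.7 rad/s.
∠L(j18.7) = −90° − arctan(18.7/2.3) ≈ -172.99°
PM = 180° + (-172.99°) = 7.01°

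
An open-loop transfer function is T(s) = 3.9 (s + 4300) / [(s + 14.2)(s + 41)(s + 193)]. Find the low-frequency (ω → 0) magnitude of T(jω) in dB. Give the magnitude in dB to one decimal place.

-16.5 dB

T(0) = 3.9 × 4300 / (14.2 × 41 × 193) = 0.14925
20 log₁₀(0.14925) = -16.52 dB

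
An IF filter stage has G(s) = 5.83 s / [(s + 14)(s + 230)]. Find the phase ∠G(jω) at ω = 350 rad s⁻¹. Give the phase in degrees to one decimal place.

∠(j350) = 90.00°
∠(j350 + 14) = arctan(350/14) = 87.71°
∠(j350 + 230) = arctan(350/230) = 56.69°
∠G(j350) = 90.00° − (87.71° + 56.69°) = -54.40°

-54.4°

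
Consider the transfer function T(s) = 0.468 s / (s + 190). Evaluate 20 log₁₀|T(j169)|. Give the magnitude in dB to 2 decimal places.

|j169| = 169
|j169 + 190| = √(169² + 190²) = 254.3
|T(j169)| = 0.468 × 169 / 254.3 = 0.31104
20 log₁₀(0.31104) = -10.144 dB

-10.14 dB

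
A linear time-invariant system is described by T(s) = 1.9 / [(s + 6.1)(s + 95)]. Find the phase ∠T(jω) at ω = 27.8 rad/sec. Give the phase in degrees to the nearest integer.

∠(j27.8 + 6.1) = arctan(27.8/6.1) = 77.62°
∠(j27.8 + 95) = arctan(27.8/95) = 16.31°
∠T(j27.8) = − (77.62° + 16.31°) = -93.94°

-94°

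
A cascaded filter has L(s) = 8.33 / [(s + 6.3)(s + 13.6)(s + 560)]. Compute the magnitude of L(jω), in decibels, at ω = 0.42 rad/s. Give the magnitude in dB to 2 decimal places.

-75.23 dB

|j0.42 + 6.3| = √(0.42² + 6.3²) = 6.314
|j0.42 + 13.6| = √(0.42² + 13.6²) = 13.61
|j0.42 + 560| = √(0.42² + 560²) = 560
|L(j0.42)| = 8.33 / (6.314 × 13.61 × 560) = 0.00017314
20 log₁₀(0.00017314) = -75.232 dB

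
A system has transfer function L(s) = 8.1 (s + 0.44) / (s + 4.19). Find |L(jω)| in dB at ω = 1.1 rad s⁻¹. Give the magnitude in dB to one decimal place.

6.9 dB

|j1.1 + 0.44| = √(1.1² + 0.44²) = 1.185
|j1.1 + 4.19| = √(1.1² + 4.19²) = 4.332
|L(j1.1)| = 8.1 × 1.185 / 4.332 = 2.2152
20 log₁₀(2.2152) = 6.91 dB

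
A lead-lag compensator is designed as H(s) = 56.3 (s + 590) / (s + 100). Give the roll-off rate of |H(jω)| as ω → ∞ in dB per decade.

With 1 zero and 1 pole, the high-frequency asymptotic slope is 20 × (1 − 1) = 0 dB/decade.

0 dB/decade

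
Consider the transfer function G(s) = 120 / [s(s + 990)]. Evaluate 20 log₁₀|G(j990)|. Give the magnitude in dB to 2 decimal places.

-81.25 dB

|j990 + 990| = √(990² + 990²) = 1400
|j990| = 990
|G(j990)| = 120 / (1400 × 990) = 8.6576e-05
20 log₁₀(8.6576e-05) = -81.252 dB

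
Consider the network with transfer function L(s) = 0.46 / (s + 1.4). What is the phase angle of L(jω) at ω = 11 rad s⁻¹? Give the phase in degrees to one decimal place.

-82.7°

∠(j11 + 1.4) = arctan(11/1.4) = 82.75°
∠L(j11) = −82.75° = -82.75°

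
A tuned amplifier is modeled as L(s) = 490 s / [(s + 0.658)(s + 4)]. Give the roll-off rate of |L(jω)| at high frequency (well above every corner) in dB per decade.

With 1 zero and 2 poles, the high-frequency asymptotic slope is 20 × (1 − 2) = -20 dB/decade.

-20 dB/decade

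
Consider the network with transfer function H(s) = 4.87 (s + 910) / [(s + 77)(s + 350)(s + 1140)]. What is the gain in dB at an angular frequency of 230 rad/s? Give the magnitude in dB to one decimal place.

-88.2 dB

|j230 + 910| = √(230² + 910²) = 938.6
|j230 + 77| = √(230² + 77²) = 242.5
|j230 + 350| = √(230² + 350²) = 418.8
|j230 + 1140| = √(230² + 1140²) = 1163
|H(j230)| = 4.87 × 938.6 / (242.5 × 418.8 × 1163) = 3.8693e-05
20 log₁₀(3.8693e-05) = -88.25 dB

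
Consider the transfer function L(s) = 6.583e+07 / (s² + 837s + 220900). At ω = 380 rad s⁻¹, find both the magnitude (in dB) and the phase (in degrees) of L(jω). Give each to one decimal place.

|(j380)² + 837(j380) + 220900| = |76500 + j3.1806e+05| = 3.271e+05
|L(j380)| = 6.583e+07 / 3.271e+05 = 201.23
20 log₁₀(201.23) = 46.07 dB
∠[(j380)² + 837(j380) + 220900] = ∠[76500 + j3.1806e+05] = 76.48°
∠L(j380) = −76.48° = -76.48°

|L| = 46.1 dB, ∠L = -76.5°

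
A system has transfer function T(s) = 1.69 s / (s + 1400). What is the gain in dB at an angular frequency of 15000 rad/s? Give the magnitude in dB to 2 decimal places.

|j15000| = 1.5e+04
|j15000 + 1400| = √(15000² + 1400²) = 1.507e+04
|T(j15000)| = 1.69 × 1.5e+04 / 1.507e+04 = 1.6827
20 log₁₀(1.6827) = 4.520 dB

4.52 dB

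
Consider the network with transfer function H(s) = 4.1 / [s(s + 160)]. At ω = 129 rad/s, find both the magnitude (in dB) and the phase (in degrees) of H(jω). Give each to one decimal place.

|j129 + 160| = √(129² + 160²) = 205.5
|j129| = 129
|H(j129)| = 4.1 / (205.5 × 129) = 0.00015464
20 log₁₀(0.00015464) = -76.21 dB
∠(j129 + 160) = arctan(129/160) = 38.88°
∠(j129) = 90.00°
∠H(j129) = − (38.88° + 90.00°) = -128.88°

|H| = -76.2 dB, ∠H = -128.9°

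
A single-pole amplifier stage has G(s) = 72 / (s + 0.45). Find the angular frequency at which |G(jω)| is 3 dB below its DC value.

0.45 rad/sec

For a single-pole low-pass, the −3 dB point is at the pole: ω = 0.45 rad/sec.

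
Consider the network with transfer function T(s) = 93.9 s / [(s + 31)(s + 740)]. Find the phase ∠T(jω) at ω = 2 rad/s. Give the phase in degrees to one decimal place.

∠(j2) = 90.00°
∠(j2 + 31) = arctan(2/31) = 3.69°
∠(j2 + 740) = arctan(2/740) = 0.15°
∠T(j2) = 90.00° − (3.69° + 0.15°) = 86.15°

86.2°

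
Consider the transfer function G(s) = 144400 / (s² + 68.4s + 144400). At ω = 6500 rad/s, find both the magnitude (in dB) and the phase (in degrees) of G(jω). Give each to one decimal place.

|G| = -49.3 dB, ∠G = -179.4°

|(j6500)² + 68.4(j6500) + 144400| = |-4.2106e+07 + j4.446e+05| = 4.211e+07
|G(j6500)| = 144400 / 4.211e+07 = 0.0034293
20 log₁₀(0.0034293) = -49.30 dB
∠[(j6500)² + 68.4(j6500) + 144400] = ∠[-4.2106e+07 + j4.446e+05] = 179.40°
∠G(j6500) = −179.40° = -179.40°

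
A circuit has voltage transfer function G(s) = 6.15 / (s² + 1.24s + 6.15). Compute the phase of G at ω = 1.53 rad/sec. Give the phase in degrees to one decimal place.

∠[(j1.53)² + 1.24(j1.53) + 6.15] = ∠[3.8091 + j1.8972] = 26.48°
∠G(j1.53) = −26.48° = -26.48°

-26.5°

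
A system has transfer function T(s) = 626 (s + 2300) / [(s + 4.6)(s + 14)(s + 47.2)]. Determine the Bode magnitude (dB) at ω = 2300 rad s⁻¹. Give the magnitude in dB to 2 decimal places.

|j2300 + 2300| = √(2300² + 2300²) = 3253
|j2300 + 4.6| = √(2300² + 4.6²) = 2300
|j2300 + 14| = √(2300² + 14²) = 2300
|j2300 + 47.2| = √(2300² + 47.2²) = 2300
|T(j2300)| = 626 × 3253 / (2300 × 2300 × 2300) = 0.00016731
20 log₁₀(0.00016731) = -75.529 dB

-75.53 dB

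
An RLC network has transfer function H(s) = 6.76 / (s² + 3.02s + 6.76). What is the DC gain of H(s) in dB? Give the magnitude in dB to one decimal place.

H(0) = 6.76 / 6.76 = 1
20 log₁₀(1) = 0.00 dB

0.0 dB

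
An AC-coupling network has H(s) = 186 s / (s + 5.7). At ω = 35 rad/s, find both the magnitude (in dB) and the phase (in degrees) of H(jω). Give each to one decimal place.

|j35| = 35
|j35 + 5.7| = √(35² + 5.7²) = 35.46
|H(j35)| = 186 × 35 / 35.46 = 183.58
20 log₁₀(183.58) = 45.28 dB
∠(j35) = 90.00°
∠(j35 + 5.7) = arctan(35/5.7) = 80.75°
∠H(j35) = 90.00° − 80.75° = 9.25°

|H| = 45.3 dB, ∠H = 9.2°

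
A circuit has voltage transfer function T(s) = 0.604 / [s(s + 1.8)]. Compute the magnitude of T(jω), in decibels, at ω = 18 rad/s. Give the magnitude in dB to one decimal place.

-54.6 dB

|j18 + 1.8| = √(18² + 1.8²) = 18.09
|j18| = 18
|T(j18)| = 0.604 / (18.09 × 18) = 0.0018549
20 log₁₀(0.0018549) = -54.63 dB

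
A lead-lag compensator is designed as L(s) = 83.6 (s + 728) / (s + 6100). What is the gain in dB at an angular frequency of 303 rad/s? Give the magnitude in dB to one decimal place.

|j303 + 728| = √(303² + 728²) = 788.5
|j303 + 6100| = √(303² + 6100²) = 6108
|L(j303)| = 83.6 × 788.5 / 6108 = 10.794
20 log₁₀(10.794) = 20.66 dB

20.7 dB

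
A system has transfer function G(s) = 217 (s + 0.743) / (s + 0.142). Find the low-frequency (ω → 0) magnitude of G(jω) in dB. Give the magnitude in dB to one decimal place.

61.1 dB

G(0) = 217 × 0.743 / 0.142 = 1135.4
20 log₁₀(1135.4) = 61.10 dB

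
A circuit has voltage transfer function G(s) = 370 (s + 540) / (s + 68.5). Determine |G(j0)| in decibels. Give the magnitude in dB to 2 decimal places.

69.30 dB

G(0) = 370 × 540 / 68.5 = 2916.8
20 log₁₀(2916.8) = 69.298 dB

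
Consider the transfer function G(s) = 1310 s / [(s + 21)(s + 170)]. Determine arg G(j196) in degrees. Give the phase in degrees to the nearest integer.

-43°

∠(j196) = 90.00°
∠(j196 + 21) = arctan(196/21) = 83.88°
∠(j196 + 170) = arctan(196/170) = 49.06°
∠G(j196) = 90.00° − (83.88° + 49.06°) = -42.95°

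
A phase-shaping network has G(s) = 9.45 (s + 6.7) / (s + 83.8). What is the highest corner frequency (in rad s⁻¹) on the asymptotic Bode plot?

Break frequencies occur at each pole and zero magnitude: 6.7 rad s⁻¹, 83.8 rad s⁻¹.
The highest is 83.8 rad s⁻¹.

83.8 rad s⁻¹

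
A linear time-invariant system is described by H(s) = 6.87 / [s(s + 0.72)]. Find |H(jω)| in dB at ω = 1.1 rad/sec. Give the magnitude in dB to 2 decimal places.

13.53 dB

|j1.1 + 0.72| = √(1.1² + 0.72²) = 1.315
|j1.1| = 1.1
|H(j1.1)| = 6.87 / (1.315 × 1.1) = 4.7505
20 log₁₀(4.7505) = 13.535 dB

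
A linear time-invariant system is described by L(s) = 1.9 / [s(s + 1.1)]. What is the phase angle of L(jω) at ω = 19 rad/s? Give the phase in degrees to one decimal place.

-176.7 deg

∠(j19 + 1.1) = arctan(19/1.1) = 86.69°
∠(j19) = 90.00°
∠L(j19) = − (86.69° + 90.00°) = -176.69°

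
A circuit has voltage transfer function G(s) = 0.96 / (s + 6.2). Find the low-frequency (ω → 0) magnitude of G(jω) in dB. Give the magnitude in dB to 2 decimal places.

G(0) = 0.96 / 6.2 = 0.15484
20 log₁₀(0.15484) = -16.202 dB

-16.20 dB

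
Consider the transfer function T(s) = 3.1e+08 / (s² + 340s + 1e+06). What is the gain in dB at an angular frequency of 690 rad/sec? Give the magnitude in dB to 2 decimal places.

|(j690)² + 340(j690) + 1e+06| = |5.239e+05 + j2.346e+05| = 5.74e+05
|T(j690)| = 3.1e+08 / 5.74e+05 = 540.04
20 log₁₀(540.04) = 54.649 dB

54.65 dB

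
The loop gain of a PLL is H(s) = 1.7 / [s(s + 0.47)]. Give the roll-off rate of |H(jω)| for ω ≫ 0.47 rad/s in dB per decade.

-40 dB/decade

With 0 zeros and 2 poles, the high-frequency asymptotic slope is 20 × (0 − 2) = -40 dB/decade.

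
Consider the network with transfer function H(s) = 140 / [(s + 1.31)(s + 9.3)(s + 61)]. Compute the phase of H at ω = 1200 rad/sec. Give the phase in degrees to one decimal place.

∠(j1200 + 1.31) = arctan(1200/1.31) = 89.94°
∠(j1200 + 9.3) = arctan(1200/9.3) = 89.56°
∠(j1200 + 61) = arctan(1200/61) = 87.09°
∠H(j1200) = − (89.94° + 89.56° + 87.09°) = -266.58°

-266.6°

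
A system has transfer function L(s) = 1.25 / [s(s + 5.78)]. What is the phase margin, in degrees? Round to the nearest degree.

88°

Gain crossover: |L(jω)| = 1 at ω ≈ 0.216 rad/s.
∠L(j0.216) = −90° − arctan(0.216/5.78) ≈ -92.14°
PM = 180° + (-92.14°) = 87.86°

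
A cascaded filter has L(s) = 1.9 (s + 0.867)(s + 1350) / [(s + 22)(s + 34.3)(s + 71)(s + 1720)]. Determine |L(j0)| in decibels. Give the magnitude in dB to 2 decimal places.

L(0) = 1.9 × 0.867 × 1350 / (22 × 34.3 × 71 × 1720) = 2.4133e-05
20 log₁₀(2.4133e-05) = -92.348 dB

-92.35 dB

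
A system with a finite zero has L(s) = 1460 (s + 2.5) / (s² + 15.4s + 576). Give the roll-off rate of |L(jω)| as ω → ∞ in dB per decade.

-20 dB/decade

With 1 zero and 2 poles, the high-frequency asymptotic slope is 20 × (1 − 2) = -20 dB/decade.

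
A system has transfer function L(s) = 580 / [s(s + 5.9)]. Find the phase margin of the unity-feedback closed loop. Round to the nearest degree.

14°

Gain crossover: |L(jω)| = 1 at ω ≈ 23.7 rad/s.
∠L(j23.7) = −90° − arctan(23.7/5.9) ≈ -166.03°
PM = 180° + (-166.03°) = 13.97°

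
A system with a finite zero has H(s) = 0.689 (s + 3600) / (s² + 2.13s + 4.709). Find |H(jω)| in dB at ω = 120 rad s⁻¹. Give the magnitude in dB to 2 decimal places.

-15.27 dB

|j120 + 3600| = √(120² + 3600²) = 3602
|(j120)² + 2.13(j120) + 4.709| = |-14395 + j255.6| = 1.44e+04
|H(j120)| = 0.689 × 3602 / 1.44e+04 = 0.17237
20 log₁₀(0.17237) = -15.271 dB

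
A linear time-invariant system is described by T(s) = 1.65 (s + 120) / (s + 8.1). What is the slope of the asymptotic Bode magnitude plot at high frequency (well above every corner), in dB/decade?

0 dB/decade

With 1 zero and 1 pole, the high-frequency asymptotic slope is 20 × (1 − 1) = 0 dB/decade.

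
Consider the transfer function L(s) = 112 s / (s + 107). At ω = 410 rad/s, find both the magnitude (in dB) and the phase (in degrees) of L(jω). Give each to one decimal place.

|j410| = 410
|j410 + 107| = √(410² + 107²) = 423.7
|L(j410)| = 112 × 410 / 423.7 = 108.37
20 log₁₀(108.37) = 40.70 dB
∠(j410) = 90.00°
∠(j410 + 107) = arctan(410/107) = 75.37°
∠L(j410) = 90.00° − 75.37° = 14.63°

|L| = 40.7 dB, ∠L = 14.6°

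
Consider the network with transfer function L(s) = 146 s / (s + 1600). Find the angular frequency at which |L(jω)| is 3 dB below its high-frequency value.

For a single-pole high-pass, the −3 dB point is at the pole: ω = 1600 rad s⁻¹.

1600 rad s⁻¹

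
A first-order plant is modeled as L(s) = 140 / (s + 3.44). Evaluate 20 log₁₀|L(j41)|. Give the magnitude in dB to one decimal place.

10.6 dB

|j41 + 3.44| = √(41² + 3.44²) = 41.14
|L(j41)| = 140 / 41.14 = 3.4027
20 log₁₀(3.4027) = 10.64 dB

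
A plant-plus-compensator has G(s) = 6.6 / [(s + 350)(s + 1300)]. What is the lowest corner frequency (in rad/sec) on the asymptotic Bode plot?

Break frequencies occur at each pole and zero magnitude: 350 rad/sec, 1300 rad/sec.
The lowest is 350 rad/sec.

350 rad/sec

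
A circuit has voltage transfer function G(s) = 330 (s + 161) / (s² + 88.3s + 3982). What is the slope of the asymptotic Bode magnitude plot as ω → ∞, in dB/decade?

-20 dB/decade

With 1 zero and 2 poles, the high-frequency asymptotic slope is 20 × (1 − 2) = -20 dB/decade.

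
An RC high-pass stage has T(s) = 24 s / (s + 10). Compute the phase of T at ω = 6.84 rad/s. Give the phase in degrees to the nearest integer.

∠(j6.84) = 90.00°
∠(j6.84 + 10) = arctan(6.84/10) = 34.37°
∠T(j6.84) = 90.00° − 34.37° = 55.63°

56°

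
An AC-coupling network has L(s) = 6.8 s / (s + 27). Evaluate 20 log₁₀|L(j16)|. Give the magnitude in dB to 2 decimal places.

10.80 dB

|j16| = 16
|j16 + 27| = √(16² + 27²) = 31.38
|L(j16)| = 6.8 × 16 / 31.38 = 3.4667
20 log₁₀(3.4667) = 10.798 dB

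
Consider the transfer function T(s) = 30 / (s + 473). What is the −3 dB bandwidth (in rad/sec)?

473 rad/sec

For a single-pole low-pass, the −3 dB point is at the pole: ω = 473 rad/sec.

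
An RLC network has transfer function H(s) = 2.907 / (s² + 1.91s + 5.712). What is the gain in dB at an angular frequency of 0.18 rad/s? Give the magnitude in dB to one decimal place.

|(j0.18)² + 1.91(j0.18) + 5.712| = |5.6796 + j0.3438| = 5.69
|H(j0.18)| = 2.907 / 5.69 = 0.5109
20 log₁₀(0.5109) = -5.83 dB

-5.8 dB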